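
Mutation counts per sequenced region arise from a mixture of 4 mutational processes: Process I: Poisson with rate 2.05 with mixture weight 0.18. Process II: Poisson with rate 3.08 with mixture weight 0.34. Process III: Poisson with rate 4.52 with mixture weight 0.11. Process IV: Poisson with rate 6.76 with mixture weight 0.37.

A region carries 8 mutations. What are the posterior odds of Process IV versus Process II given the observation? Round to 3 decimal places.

Since P(k|x) ∝ P(Z=k) f_k(x), the posterior odds are P(Z=i) f_i(x) / (P(Z=j) f_j(x)).
Evaluate each component's likelihood at the observed value:
  p_I = e^(−2.05)·2.05^8/8! = 0.000995879
  p_II = e^(−3.08)·3.08^8/8! = 0.0092312
  p_III = e^(−4.52)·4.52^8/8! = 0.0470518
  p_IV = e^(−6.76)·6.76^8/8! = 0.125378
Posterior odds = (P(Z=IV)·p_IV) / (P(Z=II)·p_II) = (0.37·0.125378) / (0.34·0.0092312) = 0.04639 / 0.00313861 ≈ 14.780

14.780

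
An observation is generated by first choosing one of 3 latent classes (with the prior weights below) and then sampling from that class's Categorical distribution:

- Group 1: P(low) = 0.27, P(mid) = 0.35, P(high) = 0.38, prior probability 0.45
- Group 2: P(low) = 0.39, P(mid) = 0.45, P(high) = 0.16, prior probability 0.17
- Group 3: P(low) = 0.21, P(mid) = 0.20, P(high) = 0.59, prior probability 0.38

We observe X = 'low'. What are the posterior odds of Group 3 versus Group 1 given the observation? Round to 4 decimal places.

0.6568

Posterior odds = (π_i f_i(x)) / (π_j f_j(x)); the normalising sum cancels.
Component likelihoods at x = 'low':
  p_1 = 0.27
  p_2 = 0.39
  p_3 = 0.21
Posterior odds = (π_3·p_3) / (π_1·p_1) = (0.38·0.21) / (0.45·0.27) = 0.0798 / 0.1215 ≈ 0.6568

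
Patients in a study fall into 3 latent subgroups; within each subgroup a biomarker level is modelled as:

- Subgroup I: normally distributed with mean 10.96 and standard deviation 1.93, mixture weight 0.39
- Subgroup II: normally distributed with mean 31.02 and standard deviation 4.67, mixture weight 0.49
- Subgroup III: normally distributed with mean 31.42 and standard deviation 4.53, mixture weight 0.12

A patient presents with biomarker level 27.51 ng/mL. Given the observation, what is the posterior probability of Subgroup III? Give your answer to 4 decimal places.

0.1875

P(component k | x) = π_k·f_k(x) / marginal(x), where marginal(x) = Σ_j π_j·f_j(x).
Component likelihoods at x = 27.51 ng/mL:
  p_I = (1/(1.93·√(2π)))·exp(−(27.51−10.96)²/(2·1.93²)) = 0.206706·exp(-36.76642) = 2.22791e-17
  p_II = (1/(4.67·√(2π)))·exp(−(27.51−31.02)²/(2·4.67²)) = 0.085427·exp(-0.28246) = 0.0644057
  p_III = (1/(4.53·√(2π)))·exp(−(27.51−31.42)²/(2·4.53²)) = 0.088067·exp(-0.37250) = 0.0606788
Weight by the priors:
  π_I·p_I = 0.39 × 2.22791e-17 = 8.68886e-18
  π_II·p_II = 0.49 × 0.0644057 = 0.0315588
  π_III·p_III = 0.12 × 0.0606788 = 0.00728145
Evidence: 8.68886e-18 + 0.0315588 + 0.00728145 = 0.0388402
Responsibility of Subgroup III: 0.00728145 / 0.0388402 ≈ 0.1875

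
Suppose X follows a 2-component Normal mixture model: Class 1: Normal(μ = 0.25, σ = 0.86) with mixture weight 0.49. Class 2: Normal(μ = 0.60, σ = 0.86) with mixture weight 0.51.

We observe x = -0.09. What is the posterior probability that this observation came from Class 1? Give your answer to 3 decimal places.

Posterior ∝ prior × likelihood, so P(k | x) ∝ π_k f_k(x); normalise over all components.
Normal densities:
  p_1 = 0.429014
  p_2 = 0.336224
Multiply by the mixture weights:
  π_1·p_1 = 0.49 × 0.429014 = 0.210217
  π_2·p_2 = 0.51 × 0.336224 = 0.171474
Sum: 0.210217 + 0.171474 = 0.381691
P(Class 1 | -0.09) ≈ 0.551

0.551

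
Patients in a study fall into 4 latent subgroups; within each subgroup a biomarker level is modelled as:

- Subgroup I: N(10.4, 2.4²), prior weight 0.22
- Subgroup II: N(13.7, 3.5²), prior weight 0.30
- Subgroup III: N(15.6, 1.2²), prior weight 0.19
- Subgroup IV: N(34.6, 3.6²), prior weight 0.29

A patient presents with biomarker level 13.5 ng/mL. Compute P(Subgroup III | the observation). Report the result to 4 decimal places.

0.2145

The responsibility of component k is w_k f_k(x) divided by Σ_j w_j f_j(x).
Evaluate each component's likelihood at the observed value:
  p_I = (1/(2.4·√(2π)))·exp(−(13.5−10.4)²/(2·2.4²)) = 0.166226·exp(-0.83420) = 0.0721788
  p_II = (1/(3.5·√(2π)))·exp(−(13.5−13.7)²/(2·3.5²)) = 0.113984·exp(-0.00163) = 0.113798
  p_III = (1/(1.2·√(2π)))·exp(−(13.5−15.6)²/(2·1.2²)) = 0.332452·exp(-1.53125) = 0.0718978
  p_IV = (1/(3.6·√(2π)))·exp(−(13.5−34.6)²/(2·3.6²)) = 0.110817·exp(-17.17631) = 3.84618e-09
Unnormalised posteriors:
  w_I·p_I = 0.22 × 0.0721788 = 0.0158793
  w_II·p_II = 0.30 × 0.113798 = 0.0341393
  w_III·p_III = 0.19 × 0.0718978 = 0.0136606
  w_IV·p_IV = 0.29 × 3.84618e-09 = 1.11539e-09
Normaliser: 0.0158793 + 0.0341393 + 0.0136606 + 1.11539e-09 = 0.0636792
So the posterior for Subgroup III is 0.0136606 / 0.0636792 ≈ 0.2145.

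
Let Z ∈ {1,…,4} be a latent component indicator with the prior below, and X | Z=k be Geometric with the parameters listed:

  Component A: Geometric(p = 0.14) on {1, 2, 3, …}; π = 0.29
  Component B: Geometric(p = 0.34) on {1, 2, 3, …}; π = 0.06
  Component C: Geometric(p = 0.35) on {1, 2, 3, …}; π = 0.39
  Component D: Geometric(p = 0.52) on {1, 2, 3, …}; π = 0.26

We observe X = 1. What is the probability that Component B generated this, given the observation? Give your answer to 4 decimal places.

By Bayes' theorem, P(k | x) = π_k f_k(x) / Σ_j π_j f_j(x).
Component likelihoods at x = 1:
  p_A = 0.14
  p_B = 0.34
  p_C = 0.35
  p_D = 0.52
Unnormalised posteriors:
  π_A·p_A = 0.29 × 0.14 = 0.0406
  π_B·p_B = 0.06 × 0.34 = 0.0204
  π_C·p_C = 0.39 × 0.35 = 0.1365
  π_D·p_D = 0.26 × 0.52 = 0.1352
Marginal: 0.0406 + 0.0204 + 0.1365 + 0.1352 = 0.3327
So the posterior for Component B is 0.0204 / 0.3327 ≈ 0.0613.

0.0613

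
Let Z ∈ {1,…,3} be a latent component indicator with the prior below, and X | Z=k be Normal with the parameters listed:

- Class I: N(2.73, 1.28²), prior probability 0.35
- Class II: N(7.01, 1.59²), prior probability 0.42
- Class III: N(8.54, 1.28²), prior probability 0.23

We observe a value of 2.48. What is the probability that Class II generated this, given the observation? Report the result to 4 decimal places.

0.0167

By Bayes' theorem, P(k | x) = P(Z=k) f_k(x) / Σ_j P(Z=j) f_j(x).
Normal densities:
  f_I = 0.305785
  f_II = 0.00433413
  f_III = 4.23151e-06
Multiply by the mixture weights:
  P(Z=I)·f_I = 0.35 × 0.305785 = 0.107025
  P(Z=II)·f_II = 0.42 × 0.00433413 = 0.00182033
  P(Z=III)·f_III = 0.23 × 4.23151e-06 = 9.73247e-07
Normaliser: 0.107025 + 0.00182033 + 9.73247e-07 = 0.108846
So the posterior for Class II is 0.00182033 / 0.108846 ≈ 0.0167.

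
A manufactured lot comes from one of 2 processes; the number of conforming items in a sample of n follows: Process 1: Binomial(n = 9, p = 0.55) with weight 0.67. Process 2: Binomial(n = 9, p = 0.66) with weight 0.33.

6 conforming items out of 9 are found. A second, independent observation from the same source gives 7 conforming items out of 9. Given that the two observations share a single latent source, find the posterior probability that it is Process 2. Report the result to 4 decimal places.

P(component k | x) = w_k·f_k(x) / marginal(x), where marginal(x) = Σ_j w_j·f_j(x).
Since both observations come from the same component, the likelihood for component k is f_k(x₁)·f_k(x₂).
  L_1 = [C(9,6)·0.55^6·0.45^3 = 84·0.0276806·0.091125 = 0.211881] × [0.110986] = 0.0235158
  L_2 = [C(9,6)·0.66^6·0.34^3 = 84·0.082654·0.039304 = 0.272885] × [0.227022] = 0.0619509
Prior × likelihood for each component:
  w_1·L_1 = 0.67 × 0.0235158 = 0.0157556
  w_2·L_2 = 0.33 × 0.0619509 = 0.0204438
Evidence: 0.0157556 + 0.0204438 = 0.0361994
P(Process 2 | data) = 0.0204438 / 0.0361994 ≈ 0.5648

0.5648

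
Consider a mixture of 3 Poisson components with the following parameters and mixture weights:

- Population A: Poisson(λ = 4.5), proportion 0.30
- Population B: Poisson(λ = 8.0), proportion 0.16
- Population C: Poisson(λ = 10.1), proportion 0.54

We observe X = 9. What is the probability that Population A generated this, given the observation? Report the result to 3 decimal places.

By Bayes' theorem, P(k | x) = P(Z=k) f_k(x) / Σ_j P(Z=j) f_j(x).
Evaluate each component's likelihood at the observed value:
  L_A = e^(−4.5)·4.5^9/9! = 0.0231646
  L_B = e^(−8.0)·8.0^9/9! = 0.124077
  L_C = e^(−10.1)·10.1^9/9! = 0.12381
Prior × likelihood for each component:
  P(Z=A)·L_A = 0.30 × 0.0231646 = 0.00694937
  P(Z=B)·L_B = 0.16 × 0.124077 = 0.0198523
  P(Z=C)·L_C = 0.54 × 0.12381 = 0.0668573
Marginal: 0.00694937 + 0.0198523 + 0.0668573 = 0.093659
P(Population A | the observation) = 0.00694937 / 0.093659 ≈ 0.074

0.074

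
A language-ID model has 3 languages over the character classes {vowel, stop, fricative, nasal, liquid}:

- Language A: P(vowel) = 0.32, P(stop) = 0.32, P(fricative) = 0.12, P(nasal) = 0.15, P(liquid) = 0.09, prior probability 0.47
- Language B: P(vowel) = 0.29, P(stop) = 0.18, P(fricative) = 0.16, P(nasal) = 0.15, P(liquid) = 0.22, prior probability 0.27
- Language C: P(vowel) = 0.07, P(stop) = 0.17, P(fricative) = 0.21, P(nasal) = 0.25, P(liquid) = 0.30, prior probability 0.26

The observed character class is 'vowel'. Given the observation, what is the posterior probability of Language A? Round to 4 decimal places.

0.6092

By Bayes' theorem, P(k | x) = w_k f_k(x) / Σ_j w_j f_j(x).
Categorical probabilities:
  L_A = 0.32
  L_B = 0.29
  L_C = 0.07
Multiply by the mixture weights:
  w_A·L_A = 0.47 × 0.32 = 0.1504
  w_B·L_B = 0.27 × 0.29 = 0.0783
  w_C·L_C = 0.26 × 0.07 = 0.0182
Sum: 0.1504 + 0.0783 + 0.0182 = 0.2469
Responsibility of Language A: 0.1504 / 0.2469 ≈ 0.6092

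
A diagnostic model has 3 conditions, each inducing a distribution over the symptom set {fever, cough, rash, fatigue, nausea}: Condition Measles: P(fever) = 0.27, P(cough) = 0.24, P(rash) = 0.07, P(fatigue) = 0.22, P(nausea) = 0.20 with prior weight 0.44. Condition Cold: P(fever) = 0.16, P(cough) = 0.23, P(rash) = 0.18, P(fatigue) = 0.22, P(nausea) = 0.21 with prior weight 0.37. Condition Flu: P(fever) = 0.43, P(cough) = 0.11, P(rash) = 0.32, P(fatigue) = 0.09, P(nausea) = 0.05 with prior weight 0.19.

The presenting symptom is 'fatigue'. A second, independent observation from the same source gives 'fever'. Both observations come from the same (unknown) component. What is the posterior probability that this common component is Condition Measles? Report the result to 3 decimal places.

0.562

By Bayes' theorem, P(k | x) = π_k f_k(x) / Σ_j π_j f_j(x).
Since both observations come from the same component, the likelihood for component k is f_k(x₁)·f_k(x₂).
  p_Measles = [0.22] × [0.27] = 0.0594
  p_Cold = [0.22] × [0.16] = 0.0352
  p_Flu = [0.09] × [0.43] = 0.0387
Prior × likelihood for each component:
  π_Measles·p_Measles = 0.44 × 0.0594 = 0.026136
  π_Cold·p_Cold = 0.37 × 0.0352 = 0.013024
  π_Flu·p_Flu = 0.19 × 0.0387 = 0.007353
Denominator: 0.026136 + 0.013024 + 0.007353 = 0.046513
P(Condition Measles | x) = 0.026136 / 0.046513 ≈ 0.562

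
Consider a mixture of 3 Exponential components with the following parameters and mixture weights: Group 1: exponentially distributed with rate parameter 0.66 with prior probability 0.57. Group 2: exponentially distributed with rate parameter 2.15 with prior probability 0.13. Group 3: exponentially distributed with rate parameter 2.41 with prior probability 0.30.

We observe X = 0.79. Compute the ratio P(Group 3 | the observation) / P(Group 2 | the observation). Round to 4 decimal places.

2.1065

Only the two components matter; the odds are (π_i f_i(x)) / (π_j f_j(x)).
Component likelihoods at x = 0.79:
  L_1 = 0.66·e^(−0.66·0.79) = 0.66·e^(−0.5214) = 0.391835
  L_2 = 2.15·e^(−2.15·0.79) = 2.15·e^(−1.6985) = 0.393359
  L_3 = 2.41·e^(−2.41·0.79) = 2.41·e^(−1.9039) = 0.359057
0.107717 / 0.0511367 ≈ 2.1065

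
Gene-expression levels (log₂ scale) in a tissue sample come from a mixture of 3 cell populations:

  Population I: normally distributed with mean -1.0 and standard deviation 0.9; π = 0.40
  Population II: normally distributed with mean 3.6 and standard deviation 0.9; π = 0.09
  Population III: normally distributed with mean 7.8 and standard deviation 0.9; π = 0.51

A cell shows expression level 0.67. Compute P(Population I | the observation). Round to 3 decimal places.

0.994

Apply Bayes' rule: the posterior for each component is proportional to its prior times its likelihood at x.
Component likelihoods at x = 0.67:
  f_I = 0.0792521
  f_II = 0.00221412
  f_III = 1.0427e-14
Multiply by the mixture weights:
  w_I·f_I = 0.40 × 0.0792521 = 0.0317008
  w_II·f_II = 0.09 × 0.00221412 = 0.000199271
  w_III·f_III = 0.51 × 1.0427e-14 = 5.31776e-15
Denominator: 0.0317008 + 0.000199271 + 5.31776e-15 = 0.0319001
So the posterior for Population I is 0.0317008 / 0.0319001 ≈ 0.994.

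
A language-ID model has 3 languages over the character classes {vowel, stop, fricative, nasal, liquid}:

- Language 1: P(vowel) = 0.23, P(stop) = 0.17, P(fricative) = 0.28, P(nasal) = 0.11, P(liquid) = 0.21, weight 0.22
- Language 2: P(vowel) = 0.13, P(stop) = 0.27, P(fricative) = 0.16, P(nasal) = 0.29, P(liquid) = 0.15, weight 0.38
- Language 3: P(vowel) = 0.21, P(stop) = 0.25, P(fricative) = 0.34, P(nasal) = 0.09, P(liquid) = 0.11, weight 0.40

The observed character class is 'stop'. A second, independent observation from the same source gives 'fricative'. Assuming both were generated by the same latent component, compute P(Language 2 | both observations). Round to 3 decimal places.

0.270

By Bayes' theorem, P(k | x) = π_k f_k(x) / Σ_j π_j f_j(x).
Since both observations come from the same component, the likelihood for component k is f_k(x₁)·f_k(x₂).
  L_1 = [P(stop | comp) = 0.17] × [0.28] = 0.0476
  L_2 = [P(stop | comp) = 0.27] × [0.16] = 0.0432
  L_3 = [P(stop | comp) = 0.25] × [0.34] = 0.085
Prior × likelihood for each component:
  π_1·L_1 = 0.22 × 0.0476 = 0.010472
  π_2·L_2 = 0.38 × 0.0432 = 0.016416
  π_3·L_3 = 0.40 × 0.085 = 0.034
Denominator: 0.010472 + 0.016416 + 0.034 = 0.060888
So the posterior for Language 2 is 0.016416 / 0.060888 ≈ 0.270.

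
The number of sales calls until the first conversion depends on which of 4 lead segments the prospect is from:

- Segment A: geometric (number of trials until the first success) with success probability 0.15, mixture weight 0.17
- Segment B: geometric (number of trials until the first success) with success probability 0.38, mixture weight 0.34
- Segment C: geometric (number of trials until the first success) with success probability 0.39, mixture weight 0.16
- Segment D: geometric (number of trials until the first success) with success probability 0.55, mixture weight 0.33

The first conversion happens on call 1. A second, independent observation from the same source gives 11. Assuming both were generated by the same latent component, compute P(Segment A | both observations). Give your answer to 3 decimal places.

By Bayes' theorem, P(k | x) = w_k f_k(x) / Σ_j w_j f_j(x).
Since both observations come from the same component, the likelihood for component k is f_k(x₁)·f_k(x₂).
  p_A = [0.15·(1−0.15)^0 = 0.15·1 = 0.15] × [0.0295312] = 0.00442967
  p_B = [0.38·(1−0.38)^0 = 0.38·1 = 0.38] × [0.00318934] = 0.00121195
  p_C = [0.39·(1−0.39)^0 = 0.39·1 = 0.39] × [0.00278204] = 0.00108499
  p_D = [0.55·(1−0.55)^0 = 0.55·1 = 0.55] × [0.000187278] = 0.000103003
Prior × likelihood for each component:
  w_A·p_A = 0.17 × 0.00442967 = 0.000753045
  w_B·p_B = 0.34 × 0.00121195 = 0.000412062
  w_C·p_C = 0.16 × 0.00108499 = 0.000173599
  w_D·p_D = 0.33 × 0.000103003 = 3.3991e-05
Evidence: 0.000753045 + 0.000412062 + 0.000173599 + 3.3991e-05 = 0.0013727
P(Segment A | x₁,x₂) ≈ 0.549

0.549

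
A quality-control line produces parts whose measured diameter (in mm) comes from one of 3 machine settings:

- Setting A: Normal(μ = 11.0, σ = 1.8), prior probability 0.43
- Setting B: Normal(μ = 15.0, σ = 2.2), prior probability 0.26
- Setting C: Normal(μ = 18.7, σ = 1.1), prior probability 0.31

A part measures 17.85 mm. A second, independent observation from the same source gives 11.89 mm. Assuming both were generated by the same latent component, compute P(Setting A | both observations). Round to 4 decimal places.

By Bayes' theorem, P(k | x) = w_k f_k(x) / Σ_j w_j f_j(x).
Since both observations come from the same component, the likelihood for component k is f_k(x₁)·f_k(x₂).
  L_A = [(1/(1.8·√(2π)))·exp(−(17.85−11.0)²/(2·1.8²)) = 0.221635·exp(-7.24113) = 0.000158802] × [0.196133] = 3.11463e-05
  L_B = [(1/(2.2·√(2π)))·exp(−(17.85−15.0)²/(2·2.2²)) = 0.181337·exp(-0.83910) = 0.0783557] × [0.0667648] = 0.0052314
  L_C = [(1/(1.1·√(2π)))·exp(−(17.85−18.7)²/(2·1.1²)) = 0.362675·exp(-0.29855) = 0.269065] × [1.72519e-09] = 4.64189e-10
Prior × likelihood for each component:
  w_A·L_A = 0.43 × 3.11463e-05 = 1.33929e-05
  w_B·L_B = 0.26 × 0.0052314 = 0.00136016
  w_C·L_C = 0.31 × 4.64189e-10 = 1.43899e-10
Normaliser: 1.33929e-05 + 0.00136016 + 1.43899e-10 = 0.00137356
So the posterior for Setting A is 1.33929e-05 / 0.00137356 ≈ 0.0098.

0.0098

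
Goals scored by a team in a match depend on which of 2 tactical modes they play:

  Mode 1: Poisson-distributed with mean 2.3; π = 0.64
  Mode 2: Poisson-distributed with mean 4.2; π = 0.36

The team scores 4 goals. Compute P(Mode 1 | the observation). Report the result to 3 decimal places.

0.517

Apply Bayes' rule: the posterior for each component is proportional to its prior times its likelihood at x.
Poisson probabilities:
  L_1 = e^(−2.3)·2.3^4/4! = 0.116902
  L_2 = e^(−4.2)·4.2^4/4! = 0.194424
Weight by the priors:
  π_1·L_1 = 0.64 × 0.116902 = 0.0748174
  π_2·L_2 = 0.36 × 0.194424 = 0.0699925
Denominator: 0.0748174 + 0.0699925 = 0.14481
Responsibility of Mode 1: 0.0748174 / 0.14481 ≈ 0.517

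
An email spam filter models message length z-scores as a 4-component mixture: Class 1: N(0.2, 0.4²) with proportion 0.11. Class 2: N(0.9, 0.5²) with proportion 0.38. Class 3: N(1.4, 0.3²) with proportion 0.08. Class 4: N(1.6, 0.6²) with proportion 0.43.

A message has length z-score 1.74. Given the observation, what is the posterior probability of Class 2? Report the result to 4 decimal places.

0.1811

The responsibility of component k is w_k f_k(x) divided by Σ_j w_j f_j(x).
Component likelihoods at x = 1.74:
  L_1 = (1/(0.4·√(2π)))·exp(−(1.74−0.2)²/(2·0.4²)) = 0.997356·exp(-7.41125) = 0.000602816
  L_2 = (1/(0.5·√(2π)))·exp(−(1.74−0.9)²/(2·0.5²)) = 0.797885·exp(-1.41120) = 0.194565
  L_3 = (1/(0.3·√(2π)))·exp(−(1.74−1.4)²/(2·0.3²)) = 1.329808·exp(-0.64222) = 0.699641
  L_4 = (1/(0.6·√(2π)))·exp(−(1.74−1.6)²/(2·0.6²)) = 0.664904·exp(-0.02722) = 0.647048
Weight by the priors:
  w_1·L_1 = 0.11 × 0.000602816 = 6.63098e-05
  w_2·L_2 = 0.38 × 0.194565 = 0.0739345
  w_3·L_3 = 0.08 × 0.699641 = 0.0559713
  w_4·L_4 = 0.43 × 0.647048 = 0.278231
Evidence: 6.63098e-05 + 0.0739345 + 0.0559713 + 0.278231 = 0.408203
P(Class 2 | data) ≈ 0.1811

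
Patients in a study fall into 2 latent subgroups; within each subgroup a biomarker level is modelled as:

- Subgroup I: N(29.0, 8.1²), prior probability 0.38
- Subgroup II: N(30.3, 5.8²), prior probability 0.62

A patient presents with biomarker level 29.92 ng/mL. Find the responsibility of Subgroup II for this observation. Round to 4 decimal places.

The responsibility of component k is π_k f_k(x) divided by Σ_j π_j f_j(x).
Normal densities:
  L_I = (1/(8.1·√(2π)))·exp(−(29.92−29.0)²/(2·8.1²)) = 0.049252·exp(-0.00645) = 0.0489355
  L_II = (1/(5.8·√(2π)))·exp(−(29.92−30.3)²/(2·5.8²)) = 0.068783·exp(-0.00215) = 0.0686357
Weight by the priors:
  π_I·L_I = 0.38 × 0.0489355 = 0.0185955
  π_II·L_II = 0.62 × 0.0686357 = 0.0425541
Marginal: 0.0185955 + 0.0425541 = 0.0611496
Responsibility of Subgroup II: 0.0425541 / 0.0611496 ≈ 0.6959

0.6959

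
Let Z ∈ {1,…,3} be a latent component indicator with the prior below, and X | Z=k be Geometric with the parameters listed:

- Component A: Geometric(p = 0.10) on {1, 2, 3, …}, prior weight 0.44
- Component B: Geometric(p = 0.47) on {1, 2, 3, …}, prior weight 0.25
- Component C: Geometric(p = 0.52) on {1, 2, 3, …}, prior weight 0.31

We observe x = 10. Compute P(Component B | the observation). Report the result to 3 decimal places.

0.022

P(component k | x) = π_k·f_k(x) / marginal(x), where marginal(x) = Σ_j π_j·f_j(x).
Evaluate each component's likelihood at the observed value:
  L_A = 0.10·(1−0.10)^9 = 0.10·0.38742 = 0.038742
  L_B = 0.47·(1−0.47)^9 = 0.47·0.00329976 = 0.00155089
  L_C = 0.52·(1−0.52)^9 = 0.52·0.00135261 = 0.000703355
Unnormalised posteriors:
  π_A·L_A = 0.44 × 0.038742 = 0.0170465
  π_B·L_B = 0.25 × 0.00155089 = 0.000387722
  π_C·L_C = 0.31 × 0.000703355 = 0.00021804
Evidence: 0.0170465 + 0.000387722 + 0.00021804 = 0.0176523
So the posterior for Component B is 0.000387722 / 0.0176523 ≈ 0.022.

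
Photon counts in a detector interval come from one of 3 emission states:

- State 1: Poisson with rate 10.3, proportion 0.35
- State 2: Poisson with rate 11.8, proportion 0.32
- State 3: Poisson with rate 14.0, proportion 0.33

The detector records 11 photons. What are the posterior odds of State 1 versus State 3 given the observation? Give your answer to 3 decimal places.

1.466

Posterior odds = (w_i f_i(x)) / (w_j f_j(x)); the normalising sum cancels.
Poisson probabilities:
  f_1 = 0.116633
  f_2 = 0.11611
  f_3 = 0.0843587
0.0408215 / 0.0278384 ≈ 1.466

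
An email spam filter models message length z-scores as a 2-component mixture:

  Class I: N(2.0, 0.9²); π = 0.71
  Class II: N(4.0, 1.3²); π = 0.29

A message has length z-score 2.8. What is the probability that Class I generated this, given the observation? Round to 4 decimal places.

0.7848

Apply Bayes' rule: the posterior for each component is proportional to its prior times its likelihood at x.
Normal densities:
  f_I = (1/(0.9·√(2π)))·exp(−(2.8−2.0)²/(2·0.9²)) = 0.443269·exp(-0.39506) = 0.298603
  f_II = (1/(1.3·√(2π)))·exp(−(2.8−4.0)²/(2·1.3²)) = 0.306879·exp(-0.42604) = 0.20042
Unnormalised posteriors:
  π_I·f_I = 0.71 × 0.298603 = 0.212008
  π_II·f_II = 0.29 × 0.20042 = 0.0581219
Marginal: 0.212008 + 0.0581219 = 0.27013
P(Class I | x) = 0.212008 / 0.27013 ≈ 0.7848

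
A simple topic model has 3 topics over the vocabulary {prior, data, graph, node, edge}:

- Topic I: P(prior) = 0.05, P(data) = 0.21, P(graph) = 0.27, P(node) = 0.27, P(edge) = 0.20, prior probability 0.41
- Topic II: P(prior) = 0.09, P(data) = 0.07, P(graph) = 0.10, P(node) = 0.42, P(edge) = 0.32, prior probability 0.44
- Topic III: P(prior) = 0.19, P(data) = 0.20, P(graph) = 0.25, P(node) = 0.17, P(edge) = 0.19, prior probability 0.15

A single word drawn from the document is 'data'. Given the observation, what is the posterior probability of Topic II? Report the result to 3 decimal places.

0.210

P(component k | x) = w_k·f_k(x) / marginal(x), where marginal(x) = Σ_j w_j·f_j(x).
Categorical probabilities:
  f_I = 0.21
  f_II = 0.07
  f_III = 0.2
Multiply by the mixture weights:
  w_I·f_I = 0.41 × 0.21 = 0.0861
  w_II·f_II = 0.44 × 0.07 = 0.0308
  w_III·f_III = 0.15 × 0.2 = 0.03
Normaliser: 0.0861 + 0.0308 + 0.03 = 0.1469
P(Topic II | the observation) = 0.0308 / 0.1469 ≈ 0.210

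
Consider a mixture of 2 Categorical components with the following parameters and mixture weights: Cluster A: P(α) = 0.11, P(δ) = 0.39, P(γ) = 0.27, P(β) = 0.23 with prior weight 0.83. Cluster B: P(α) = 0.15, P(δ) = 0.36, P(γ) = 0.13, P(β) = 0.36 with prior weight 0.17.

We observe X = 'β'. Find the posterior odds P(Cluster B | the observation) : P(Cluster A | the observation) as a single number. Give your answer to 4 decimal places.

Posterior odds = (π_i f_i(x)) / (π_j f_j(x)); the normalising sum cancels.
Evaluate each component's likelihood at the observed value:
  p_A = P(β | comp) = 0.23
  p_B = P(β | comp) = 0.36
0.0612 / 0.1909 ≈ 0.3206

0.3206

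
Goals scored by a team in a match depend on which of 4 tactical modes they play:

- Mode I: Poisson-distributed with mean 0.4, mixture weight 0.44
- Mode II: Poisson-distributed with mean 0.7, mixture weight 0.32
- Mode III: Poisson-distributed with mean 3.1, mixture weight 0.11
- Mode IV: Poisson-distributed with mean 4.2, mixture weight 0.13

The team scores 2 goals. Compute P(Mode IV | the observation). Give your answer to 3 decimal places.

By Bayes' theorem, P(k | x) = w_k f_k(x) / Σ_j w_j f_j(x).
Component likelihoods at x = 2 goals:
  p_I = e^(−0.4)·0.4^2/2! = 0.0536256
  p_II = e^(−0.7)·0.7^2/2! = 0.121663
  p_III = e^(−3.1)·3.1^2/2! = 0.216461
  p_IV = e^(−4.2)·4.2^2/2! = 0.132261
Unnormalised posteriors:
  w_I·p_I = 0.44 × 0.0536256 = 0.0235953
  w_II·p_II = 0.32 × 0.121663 = 0.0389323
  w_III·p_III = 0.11 × 0.216461 = 0.0238108
  w_IV·p_IV = 0.13 × 0.132261 = 0.0171939
Sum: 0.0235953 + 0.0389323 + 0.0238108 + 0.0171939 = 0.103532
Responsibility of Mode IV: 0.0171939 / 0.103532 ≈ 0.166

0.166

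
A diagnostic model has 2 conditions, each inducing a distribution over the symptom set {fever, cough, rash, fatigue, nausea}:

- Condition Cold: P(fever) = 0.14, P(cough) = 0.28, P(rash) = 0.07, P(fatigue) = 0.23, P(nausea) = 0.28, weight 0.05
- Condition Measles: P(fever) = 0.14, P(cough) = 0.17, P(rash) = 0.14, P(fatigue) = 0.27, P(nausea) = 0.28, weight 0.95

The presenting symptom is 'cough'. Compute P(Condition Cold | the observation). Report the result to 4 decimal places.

0.0798

Apply Bayes' rule: the posterior for each component is proportional to its prior times its likelihood at x.
Component likelihoods at x = 'cough':
  L_Cold = P(cough | comp) = 0.28
  L_Measles = P(cough | comp) = 0.17
Unnormalised posteriors:
  w_Cold·L_Cold = 0.05 × 0.28 = 0.014
  w_Measles·L_Measles = 0.95 × 0.17 = 0.1615
Evidence: 0.014 + 0.1615 = 0.1755
Responsibility of Condition Cold: 0.014 / 0.1755 ≈ 0.0798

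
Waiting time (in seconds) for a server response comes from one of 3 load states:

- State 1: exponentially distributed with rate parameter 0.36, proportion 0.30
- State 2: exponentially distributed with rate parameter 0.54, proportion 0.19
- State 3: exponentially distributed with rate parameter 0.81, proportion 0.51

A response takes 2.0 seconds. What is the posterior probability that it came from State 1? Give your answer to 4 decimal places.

0.3108

Posterior ∝ prior × likelihood, so P(k | x) ∝ π_k f_k(x); normalise over all components.
Evaluate each component's likelihood at the observed value:
  p_1 = 0.36·e^(−0.36·2.0) = 0.36·e^(−0.7200) = 0.175231
  p_2 = 0.54·e^(−0.54·2.0) = 0.54·e^(−1.0800) = 0.183382
  p_3 = 0.81·e^(−0.81·2.0) = 0.81·e^(−1.6200) = 0.160298
Prior × likelihood for each component:
  π_1·p_1 = 0.30 × 0.175231 = 0.0525692
  π_2·p_2 = 0.19 × 0.183382 = 0.0348425
  π_3·p_3 = 0.51 × 0.160298 = 0.081752
Evidence: 0.0525692 + 0.0348425 + 0.081752 = 0.169164
Responsibility of State 1: 0.0525692 / 0.169164 ≈ 0.3108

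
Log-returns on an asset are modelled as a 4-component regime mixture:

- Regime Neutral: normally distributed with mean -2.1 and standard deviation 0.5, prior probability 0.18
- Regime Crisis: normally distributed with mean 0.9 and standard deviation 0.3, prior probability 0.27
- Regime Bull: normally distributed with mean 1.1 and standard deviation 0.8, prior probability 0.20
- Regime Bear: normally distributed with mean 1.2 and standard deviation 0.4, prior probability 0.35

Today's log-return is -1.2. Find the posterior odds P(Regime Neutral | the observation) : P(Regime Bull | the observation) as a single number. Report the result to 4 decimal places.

Since P(k|x) ∝ w_k f_k(x), the posterior odds are w_i f_i(x) / (w_j f_j(x)).
Component likelihoods at x = -1.2:
  L_Neutral = (1/(0.5·√(2π)))·exp(−(-1.2−-2.1)²/(2·0.5²)) = 0.797885·exp(-1.62000) = 0.1579
  L_Crisis = (1/(0.3·√(2π)))·exp(−(-1.2−0.9)²/(2·0.3²)) = 1.329808·exp(-24.50000) = 3.04491e-11
  L_Bull = (1/(0.8·√(2π)))·exp(−(-1.2−1.1)²/(2·0.8²)) = 0.498678·exp(-4.13281) = 0.00799765
  L_Bear = (1/(0.4·√(2π)))·exp(−(-1.2−1.2)²/(2·0.4²)) = 0.997356·exp(-18.00000) = 1.51897e-08
Odds = (0.18/0.20) × (0.1579/0.00799765) = 0.9 × 19.7433 ≈ 17.7690

17.7690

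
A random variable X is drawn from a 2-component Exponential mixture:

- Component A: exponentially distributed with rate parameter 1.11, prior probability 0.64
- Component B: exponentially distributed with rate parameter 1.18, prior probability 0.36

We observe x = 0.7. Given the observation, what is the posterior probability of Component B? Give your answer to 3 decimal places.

The responsibility of component k is w_k f_k(x) divided by Σ_j w_j f_j(x).
Evaluate each component's likelihood at the observed value:
  p_A = 1.11·e^(−1.11·0.7) = 1.11·e^(−0.7770) = 0.510359
  p_B = 1.18·e^(−1.18·0.7) = 1.18·e^(−0.8260) = 0.5166
Unnormalised posteriors:
  w_A·p_A = 0.64 × 0.510359 = 0.32663
  w_B·p_B = 0.36 × 0.5166 = 0.185976
Normaliser: 0.32663 + 0.185976 = 0.512606
Responsibility of Component B: 0.185976 / 0.512606 ≈ 0.363

0.363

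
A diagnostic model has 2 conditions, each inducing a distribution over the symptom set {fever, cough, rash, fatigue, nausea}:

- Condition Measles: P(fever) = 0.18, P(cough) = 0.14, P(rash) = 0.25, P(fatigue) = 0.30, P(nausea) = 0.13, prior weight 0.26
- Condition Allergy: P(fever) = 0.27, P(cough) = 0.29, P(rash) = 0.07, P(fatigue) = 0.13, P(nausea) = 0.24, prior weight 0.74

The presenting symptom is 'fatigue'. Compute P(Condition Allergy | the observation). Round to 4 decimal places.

0.5522

The responsibility of component k is w_k f_k(x) divided by Σ_j w_j f_j(x).
Evaluate each component's likelihood at the observed value:
  f_Measles = P(fatigue | comp) = 0.30
  f_Allergy = P(fatigue | comp) = 0.13
Weight by the priors:
  w_Measles·f_Measles = 0.26 × 0.3 = 0.078
  w_Allergy·f_Allergy = 0.74 × 0.13 = 0.0962
Denominator: 0.078 + 0.0962 = 0.1742
P(Condition Allergy | data) ≈ 0.5522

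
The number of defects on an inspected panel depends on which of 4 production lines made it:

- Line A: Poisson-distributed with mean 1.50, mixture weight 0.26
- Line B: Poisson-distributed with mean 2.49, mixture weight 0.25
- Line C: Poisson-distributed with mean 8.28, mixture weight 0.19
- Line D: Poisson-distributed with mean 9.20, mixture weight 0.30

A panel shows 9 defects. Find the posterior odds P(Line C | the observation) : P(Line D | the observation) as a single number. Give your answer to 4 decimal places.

The posterior odds equal the prior odds times the likelihood ratio: (P(Z=i)/P(Z=j))·(f_i(x)/f_j(x)).
Evaluate each component's likelihood at the observed value:
  p_A = 2.36383e-05
  p_B = 0.000840694
  p_C = 0.127806
  p_D = 0.131467
Posterior odds = (P(Z=C)·p_C) / (P(Z=D)·p_D) = (0.19·0.127806) / (0.30·0.131467) = 0.0242832 / 0.0394402 ≈ 0.6157

0.6157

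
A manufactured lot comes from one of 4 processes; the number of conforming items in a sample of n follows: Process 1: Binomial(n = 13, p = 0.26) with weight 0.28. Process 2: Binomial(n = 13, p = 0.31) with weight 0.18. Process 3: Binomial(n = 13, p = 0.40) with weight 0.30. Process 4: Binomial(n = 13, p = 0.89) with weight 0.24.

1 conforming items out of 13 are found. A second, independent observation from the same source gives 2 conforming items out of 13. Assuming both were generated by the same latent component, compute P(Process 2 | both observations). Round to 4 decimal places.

The responsibility of component k is π_k f_k(x) divided by Σ_j π_j f_j(x).
Since both observations come from the same component, the likelihood for component k is f_k(x₁)·f_k(x₂).
  p_1 = [C(13,1)·0.26^1·0.74^12 = 13·0.26·0.0269638 = 0.0911375] × [0.192128] = 0.0175101
  p_2 = [C(13,1)·0.31^1·0.69^12 = 13·0.31·0.0116463 = 0.0469347] × [0.12652] = 0.00593816
  p_3 = [C(13,1)·0.40^1·0.60^12 = 13·0.4·0.00217678 = 0.0113193] × [0.0452771] = 0.000512503
  p_4 = [C(13,1)·0.89^1·0.11^12 = 13·0.89·3.13843e-12 = 3.63116e-11] × [1.76276e-09] = 6.40088e-20
Multiply by the mixture weights:
  π_1·p_1 = 0.28 × 0.0175101 = 0.00490282
  π_2·p_2 = 0.18 × 0.00593816 = 0.00106887
  π_3·p_3 = 0.30 × 0.000512503 = 0.000153751
  π_4·p_4 = 0.24 × 6.40088e-20 = 1.53621e-20
Denominator: 0.00490282 + 0.00106887 + 0.000153751 + 1.53621e-20 = 0.00612544
P(Process 2 | x) ≈ 0.1745

0.1745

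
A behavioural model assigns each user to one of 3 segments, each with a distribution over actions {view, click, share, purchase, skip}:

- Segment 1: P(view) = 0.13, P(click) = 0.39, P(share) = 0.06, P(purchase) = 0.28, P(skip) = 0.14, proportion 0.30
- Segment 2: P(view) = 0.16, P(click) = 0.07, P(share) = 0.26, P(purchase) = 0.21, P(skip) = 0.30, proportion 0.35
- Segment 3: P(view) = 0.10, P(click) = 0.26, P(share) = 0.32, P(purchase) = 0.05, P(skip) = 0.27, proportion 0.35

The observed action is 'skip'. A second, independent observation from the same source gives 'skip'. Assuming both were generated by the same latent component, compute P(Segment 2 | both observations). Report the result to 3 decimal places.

Posterior ∝ prior × likelihood, so P(k | x) ∝ π_k f_k(x); normalise over all components.
Since both observations come from the same component, the likelihood for component k is f_k(x₁)·f_k(x₂).
  f_1 = [0.14] × [0.14] = 0.0196
  f_2 = [0.3] × [0.3] = 0.09
  f_3 = [0.27] × [0.27] = 0.0729
Prior × likelihood for each component:
  π_1·f_1 = 0.30 × 0.0196 = 0.00588
  π_2·f_2 = 0.35 × 0.09 = 0.0315
  π_3·f_3 = 0.35 × 0.0729 = 0.025515
Evidence: 0.00588 + 0.0315 + 0.025515 = 0.062895
Responsibility of Segment 2: 0.0315 / 0.062895 ≈ 0.501

0.501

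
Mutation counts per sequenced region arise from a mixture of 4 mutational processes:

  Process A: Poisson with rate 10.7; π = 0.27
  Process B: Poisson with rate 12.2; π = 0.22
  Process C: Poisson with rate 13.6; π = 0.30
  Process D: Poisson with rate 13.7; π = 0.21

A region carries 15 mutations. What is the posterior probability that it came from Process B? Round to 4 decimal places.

0.2129

Posterior ∝ prior × likelihood, so P(k | x) ∝ π_k f_k(x); normalise over all components.
Component likelihoods at x = 15 mutations:
  L_A = e^(−10.7)·10.7^15/15! = 0.047567
  L_B = e^(−12.2)·12.2^15/15! = 0.075946
  L_C = e^(−13.6)·13.6^15/15! = 0.0955386
  L_D = e^(−13.7)·13.7^15/15! = 0.0964883
Weight by the priors:
  π_A·L_A = 0.27 × 0.047567 = 0.0128431
  π_B·L_B = 0.22 × 0.075946 = 0.0167081
  π_C·L_C = 0.30 × 0.0955386 = 0.0286616
  π_D·L_D = 0.21 × 0.0964883 = 0.0202625
Marginal: 0.0128431 + 0.0167081 + 0.0286616 + 0.0202625 = 0.0784754
P(Process B | 15 mutations) = 0.0167081 / 0.0784754 ≈ 0.2129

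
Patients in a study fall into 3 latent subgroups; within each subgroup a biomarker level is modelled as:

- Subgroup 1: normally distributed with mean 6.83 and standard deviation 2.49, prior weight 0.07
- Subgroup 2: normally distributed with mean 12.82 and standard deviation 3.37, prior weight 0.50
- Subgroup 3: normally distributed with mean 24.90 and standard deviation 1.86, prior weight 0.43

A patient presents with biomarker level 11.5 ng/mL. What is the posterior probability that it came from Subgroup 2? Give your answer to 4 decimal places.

0.9660

P(component k | x) = w_k·f_k(x) / marginal(x), where marginal(x) = Σ_j w_j·f_j(x).
Evaluate each component's likelihood at the observed value:
  p_1 = 0.027599
  p_2 = 0.109639
  p_3 = 1.15088e-12
Prior × likelihood for each component:
  w_1·p_1 = 0.07 × 0.027599 = 0.00193193
  w_2·p_2 = 0.50 × 0.109639 = 0.0548195
  w_3·p_3 = 0.43 × 1.15088e-12 = 4.9488e-13
Denominator: 0.00193193 + 0.0548195 + 4.9488e-13 = 0.0567514
P(Subgroup 2 | x) = 0.0548195 / 0.0567514 ≈ 0.9660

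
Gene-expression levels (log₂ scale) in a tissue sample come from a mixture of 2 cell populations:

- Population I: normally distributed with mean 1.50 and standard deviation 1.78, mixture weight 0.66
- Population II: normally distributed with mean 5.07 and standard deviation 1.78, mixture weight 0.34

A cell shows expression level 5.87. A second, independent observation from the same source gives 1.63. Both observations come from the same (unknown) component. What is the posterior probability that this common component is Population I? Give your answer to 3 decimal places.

0.405

Apply Bayes' rule: the posterior for each component is proportional to its prior times its likelihood at x.
Since both observations come from the same component, the likelihood for component k is f_k(x₁)·f_k(x₂).
  p_I = [(1/(1.78·√(2π)))·exp(−(5.87−1.50)²/(2·1.78²)) = 0.224125·exp(-3.01365) = 0.0110072] × [0.223528] = 0.00246043
  p_II = [(1/(1.78·√(2π)))·exp(−(5.87−5.07)²/(2·1.78²)) = 0.224125·exp(-0.10100) = 0.202594] × [0.0346315] = 0.00701614
Unnormalised posteriors:
  P(Z=I)·p_I = 0.66 × 0.00246043 = 0.00162388
  P(Z=II)·p_II = 0.34 × 0.00701614 = 0.00238549
Marginal: 0.00162388 + 0.00238549 = 0.00400937
P(Population I | x) ≈ 0.405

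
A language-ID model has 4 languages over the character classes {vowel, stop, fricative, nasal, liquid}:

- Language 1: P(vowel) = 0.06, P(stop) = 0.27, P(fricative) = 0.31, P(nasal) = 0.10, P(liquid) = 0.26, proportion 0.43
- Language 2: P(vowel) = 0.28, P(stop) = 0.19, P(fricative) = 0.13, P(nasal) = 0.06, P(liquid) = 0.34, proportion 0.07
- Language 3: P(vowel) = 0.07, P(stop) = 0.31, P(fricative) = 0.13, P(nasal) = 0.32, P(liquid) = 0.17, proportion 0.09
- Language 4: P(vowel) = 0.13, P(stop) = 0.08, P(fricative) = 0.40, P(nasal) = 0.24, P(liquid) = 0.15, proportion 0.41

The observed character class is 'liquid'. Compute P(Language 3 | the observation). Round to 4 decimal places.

0.0720

P(component k | x) = P(Z=k)·f_k(x) / marginal(x), where marginal(x) = Σ_j P(Z=j)·f_j(x).
Categorical probabilities:
  L_1 = 0.26
  L_2 = 0.34
  L_3 = 0.17
  L_4 = 0.15
Unnormalised posteriors:
  P(Z=1)·L_1 = 0.43 × 0.26 = 0.1118
  P(Z=2)·L_2 = 0.07 × 0.34 = 0.0238
  P(Z=3)·L_3 = 0.09 × 0.17 = 0.0153
  P(Z=4)·L_4 = 0.41 × 0.15 = 0.0615
Normaliser: 0.1118 + 0.0238 + 0.0153 + 0.0615 = 0.2124
So the posterior for Language 3 is 0.0153 / 0.2124 ≈ 0.0720.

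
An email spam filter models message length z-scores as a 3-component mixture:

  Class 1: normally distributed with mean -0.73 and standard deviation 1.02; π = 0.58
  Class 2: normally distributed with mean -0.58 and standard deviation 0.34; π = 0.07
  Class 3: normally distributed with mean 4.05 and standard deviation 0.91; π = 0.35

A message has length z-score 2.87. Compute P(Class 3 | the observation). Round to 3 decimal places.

Posterior ∝ prior × likelihood, so P(k | x) ∝ P(Z=k) f_k(x); normalise over all components.
Component likelihoods at x = 2.87:
  f_1 = (1/(1.02·√(2π)))·exp(−(2.87−-0.73)²/(2·1.02²)) = 0.391120·exp(-6.22837) = 0.000771546
  f_2 = (1/(0.34·√(2π)))·exp(−(2.87−-0.58)²/(2·0.34²)) = 1.173360·exp(-51.48140) = 5.14449e-23
  f_3 = (1/(0.91·√(2π)))·exp(−(2.87−4.05)²/(2·0.91²)) = 0.438398·exp(-0.84072) = 0.189125
Weight by the priors:
  P(Z=1)·f_1 = 0.58 × 0.000771546 = 0.000447496
  P(Z=2)·f_2 = 0.07 × 5.14449e-23 = 3.60115e-24
  P(Z=3)·f_3 = 0.35 × 0.189125 = 0.0661937
Sum: 0.000447496 + 3.60115e-24 + 0.0661937 = 0.0666412
Responsibility of Class 3: 0.0661937 / 0.0666412 ≈ 0.993

0.993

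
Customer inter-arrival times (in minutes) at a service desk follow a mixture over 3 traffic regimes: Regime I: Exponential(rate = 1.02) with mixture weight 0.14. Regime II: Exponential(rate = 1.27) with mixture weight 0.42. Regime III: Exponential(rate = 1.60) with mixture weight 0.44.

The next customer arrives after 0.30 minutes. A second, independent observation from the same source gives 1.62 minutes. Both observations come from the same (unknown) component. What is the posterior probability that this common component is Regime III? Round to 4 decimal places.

The responsibility of component k is π_k f_k(x) divided by Σ_j π_j f_j(x).
Since both observations come from the same component, the likelihood for component k is f_k(x₁)·f_k(x₂).
  L_I = [0.751114] × [0.195421] = 0.146784
  L_II = [0.867636] × [0.162288] = 0.140807
  L_III = [0.990053] × [0.119792] = 0.118601
Multiply by the mixture weights:
  π_I·L_I = 0.14 × 0.146784 = 0.0205497
  π_II·L_II = 0.42 × 0.140807 = 0.0591389
  π_III·L_III = 0.44 × 0.118601 = 0.0521843
Denominator: 0.0205497 + 0.0591389 + 0.0521843 = 0.131873
P(Regime III | x₁,x₂) = 0.0521843 / 0.131873 ≈ 0.3957

0.3957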